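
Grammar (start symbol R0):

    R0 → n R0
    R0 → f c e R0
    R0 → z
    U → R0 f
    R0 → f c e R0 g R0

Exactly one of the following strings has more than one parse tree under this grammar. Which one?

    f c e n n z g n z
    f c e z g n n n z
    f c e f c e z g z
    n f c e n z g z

f c e n n z g n z: 1 tree
f c e z g n n n z: 1 tree
f c e f c e z g z: 2 trees
n f c e n z g z: 1 tree

f c e f c e z g z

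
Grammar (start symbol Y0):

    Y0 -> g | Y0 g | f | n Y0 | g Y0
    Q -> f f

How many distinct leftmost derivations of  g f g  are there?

2

Parse trees for g f g:
  [Y0 [Y0 g [Y0 f]] g]
  [Y0 g [Y0 [Y0 f] g]]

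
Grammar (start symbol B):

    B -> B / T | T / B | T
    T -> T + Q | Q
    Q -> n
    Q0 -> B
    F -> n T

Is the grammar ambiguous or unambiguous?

Ambiguous

Witness: n / n

Derivation 1: B ⇒ B / T ⇒ T / T ⇒ Q / T ⇒ n / T ⇒ n / Q ⇒ n / n
Derivation 2: B ⇒ T / B ⇒ Q / B ⇒ n / B ⇒ n / T ⇒ n / Q ⇒ n / n

Two distinct leftmost derivations for the same string.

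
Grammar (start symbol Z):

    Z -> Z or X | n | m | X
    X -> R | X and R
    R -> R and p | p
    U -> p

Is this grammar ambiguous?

Witness: p and p

Derivation 1: Z ⇒ X ⇒ R ⇒ R and p ⇒ p and p
Derivation 2: Z ⇒ X ⇒ X and R ⇒ R and R ⇒ p and R ⇒ p and p

Two distinct leftmost derivations for the same string.

Ambiguous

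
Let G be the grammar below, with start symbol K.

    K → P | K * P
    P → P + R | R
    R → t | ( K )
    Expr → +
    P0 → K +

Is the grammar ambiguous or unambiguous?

(Expr, P0 are unreachable from K, so their rules don't affect L(K).) K → K * P | P  ;  P → P + R | R  — a left-associative chain with R at the bottom. Each string factors uniquely by precedence.

Unambiguous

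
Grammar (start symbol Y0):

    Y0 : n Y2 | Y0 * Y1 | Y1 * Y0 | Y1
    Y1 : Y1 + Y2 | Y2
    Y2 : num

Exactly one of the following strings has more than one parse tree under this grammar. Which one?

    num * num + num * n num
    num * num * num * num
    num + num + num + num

num * num + num * n num: 1 tree
num * num * num * num: 8 trees
num + num + num + num: 1 tree

num * num * num * num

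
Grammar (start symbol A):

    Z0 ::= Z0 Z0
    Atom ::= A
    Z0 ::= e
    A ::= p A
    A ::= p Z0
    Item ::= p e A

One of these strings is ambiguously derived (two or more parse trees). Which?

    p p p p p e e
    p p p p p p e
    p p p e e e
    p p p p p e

p p p e e e

p p p p p e e: 1 tree
p p p p p p e: 1 tree
p p p e e e: 2 trees
p p p p p e: 1 tree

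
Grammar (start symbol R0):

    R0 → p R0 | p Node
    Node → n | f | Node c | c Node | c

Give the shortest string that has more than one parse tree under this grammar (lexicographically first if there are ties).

p c c

length 2: no string has ≥2 trees
length 3: p c c has 2 parse trees

Two derivations of p c c:
  R0 ⇒ p Node ⇒ p Node c ⇒ p c c
  R0 ⇒ p Node ⇒ p c Node ⇒ p c c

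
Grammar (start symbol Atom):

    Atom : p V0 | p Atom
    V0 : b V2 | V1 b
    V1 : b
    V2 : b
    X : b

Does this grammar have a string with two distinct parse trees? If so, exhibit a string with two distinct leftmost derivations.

Witness: p b b

Derivation 1: Atom ⇒ p V0 ⇒ p b V2 ⇒ p b b
Derivation 2: Atom ⇒ p V0 ⇒ p V1 b ⇒ p b b

Two distinct leftmost derivations for the same string.

Ambiguous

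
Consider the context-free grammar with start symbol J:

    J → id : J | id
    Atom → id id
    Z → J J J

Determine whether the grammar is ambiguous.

(Atom, Z are unreachable from J, so their rules don't affect L(J).) Right-recursive list with a separator: after each atom, whether the separator follows determines the rule. One parse per string.

Unambiguous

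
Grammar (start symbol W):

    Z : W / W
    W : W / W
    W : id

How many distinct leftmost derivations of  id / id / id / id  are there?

Parse trees for id / id / id / id:
  [W [W id] / [W [W id] / [W [W id] / [W id]]]]
  [W [W id] / [W [W [W id] / [W id]] / [W id]]]
  [W [W [W id] / [W id]] / [W [W id] / [W id]]]
  [W [W [W id] / [W [W id] / [W id]]] / [W id]]
  [W [W [W [W id] / [W id]] / [W id]] / [W id]]

5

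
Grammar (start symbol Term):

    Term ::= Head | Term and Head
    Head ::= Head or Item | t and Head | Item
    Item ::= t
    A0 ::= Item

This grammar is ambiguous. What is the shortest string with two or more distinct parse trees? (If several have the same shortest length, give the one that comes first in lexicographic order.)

t and t

length 1: no string has ≥2 trees
length 3: t and t has 2 parse trees

Two derivations of t and t:
  Term ⇒ Head ⇒ t and Head ⇒ t and Item ⇒ t and t
  Term ⇒ Term and Head ⇒ Head and Head ⇒ Item and Head ⇒ t and Head ⇒ t and Item ⇒ t and t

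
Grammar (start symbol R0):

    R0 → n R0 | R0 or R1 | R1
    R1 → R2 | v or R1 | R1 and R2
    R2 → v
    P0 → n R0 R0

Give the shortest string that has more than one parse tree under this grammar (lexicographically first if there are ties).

length 1: no string has ≥2 trees
length 2: no string has ≥2 trees
length 3: v or v has 2 parse trees

Two derivations of v or v:
  R0 ⇒ R0 or R1 ⇒ R1 or R1 ⇒ R2 or R1 ⇒ v or R1 ⇒ v or R2 ⇒ v or v
  R0 ⇒ R1 ⇒ v or R1 ⇒ v or R2 ⇒ v or v

v or v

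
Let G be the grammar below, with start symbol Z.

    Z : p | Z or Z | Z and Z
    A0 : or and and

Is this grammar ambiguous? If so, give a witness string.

Ambiguous

Witness: p and p and p

Derivation 1: Z ⇒ Z and Z ⇒ p and Z ⇒ p and Z and Z ⇒ p and p and Z ⇒ p and p and p
Derivation 2: Z ⇒ Z and Z ⇒ Z and Z and Z ⇒ p and Z and Z ⇒ p and p and Z ⇒ p and p and p

Two distinct leftmost derivations for the same string.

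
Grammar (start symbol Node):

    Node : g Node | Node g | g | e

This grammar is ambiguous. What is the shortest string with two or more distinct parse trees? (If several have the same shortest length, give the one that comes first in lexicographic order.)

length 1: no string has ≥2 trees
length 2: g g has 2 parse trees

Two derivations of g g:
  Node ⇒ g Node ⇒ g g
  Node ⇒ Node g ⇒ g g

g g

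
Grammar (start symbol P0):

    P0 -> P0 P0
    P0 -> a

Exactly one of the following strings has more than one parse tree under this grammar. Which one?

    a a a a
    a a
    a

a a a a

a a a a: 5 trees
a a: 1 tree
a: 1 tree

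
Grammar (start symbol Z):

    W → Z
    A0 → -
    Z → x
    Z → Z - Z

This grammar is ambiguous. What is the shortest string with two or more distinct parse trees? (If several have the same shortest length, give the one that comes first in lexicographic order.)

x - x - x

length 1: no string has ≥2 trees
length 3: no string has ≥2 trees
length 5: x - x - x has 2 parse trees

Two derivations of x - x - x:
  Z ⇒ Z - Z ⇒ x - Z ⇒ x - Z - Z ⇒ x - x - Z ⇒ x - x - x
  Z ⇒ Z - Z ⇒ Z - Z - Z ⇒ x - Z - Z ⇒ x - x - Z ⇒ x - x - x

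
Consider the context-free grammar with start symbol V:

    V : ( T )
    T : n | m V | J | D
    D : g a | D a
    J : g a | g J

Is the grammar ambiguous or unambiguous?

Ambiguous

Witness: ( g a )

Derivation 1: V ⇒ ( T ) ⇒ ( J ) ⇒ ( g a )
Derivation 2: V ⇒ ( T ) ⇒ ( D ) ⇒ ( g a )

Two distinct leftmost derivations for the same string.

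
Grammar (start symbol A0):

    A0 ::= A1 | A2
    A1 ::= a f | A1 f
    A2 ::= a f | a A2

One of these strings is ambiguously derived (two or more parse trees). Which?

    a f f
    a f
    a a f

a f

a f f: 1 tree
a f: 2 trees
a a f: 1 tree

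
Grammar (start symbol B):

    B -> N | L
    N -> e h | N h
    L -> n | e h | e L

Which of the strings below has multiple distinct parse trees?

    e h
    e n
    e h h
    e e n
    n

e h

e h: 2 trees
e n: 1 tree
e h h: 1 tree
e e n: 1 tree
n: 1 tree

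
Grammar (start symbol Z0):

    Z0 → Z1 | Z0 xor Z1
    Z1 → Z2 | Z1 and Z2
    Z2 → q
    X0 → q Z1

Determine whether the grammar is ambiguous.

Unambiguous

(X0 is unreachable from Z0, so its rules don't affect L(Z0).) This is a standard precedence ladder (Z0 over Z1 over Z2), with each level left-recursive on its own operator ('xor' at Z0, 'and' at Z1). That structure is LR(1), hence unambiguous.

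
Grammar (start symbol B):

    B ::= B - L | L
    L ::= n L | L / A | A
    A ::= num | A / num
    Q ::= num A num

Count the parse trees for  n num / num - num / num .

Parse trees for n num / num - num / num:
  [B [B [L n [L [L [A num]] / [A num]]]] - [L [L [A num]] / [A num]]]
  [B [B [L n [L [L [A num]] / [A num]]]] - [L [A [A num] / num]]]
  [B [B [L n [L [A [A num] / num]]]] - [L [L [A num]] / [A num]]]
  [B [B [L n [L [A [A num] / num]]]] - [L [A [A num] / num]]]
  [B [B [L [L n [L [A num]]] / [A num]]] - [L [L [A num]] / [A num]]]
  [B [B [L [L n [L [A num]]] / [A num]]] - [L [A [A num] / num]]]

6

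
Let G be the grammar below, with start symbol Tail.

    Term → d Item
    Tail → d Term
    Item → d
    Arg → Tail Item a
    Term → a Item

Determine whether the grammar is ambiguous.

Unambiguous

Only Tail, Term, Item are reachable from Tail; ignoring the rest: Restricted to the reachable nonterminals, every rule has the form A → t or A → t B, and no two rules for the same A share a first terminal. The grammar encodes a DFA — one run per string.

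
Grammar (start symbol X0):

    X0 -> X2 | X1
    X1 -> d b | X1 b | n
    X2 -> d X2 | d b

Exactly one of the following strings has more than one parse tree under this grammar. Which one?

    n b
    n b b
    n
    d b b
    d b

d b

n b: 1 tree
n b b: 1 tree
n: 1 tree
d b b: 1 tree
d b: 2 trees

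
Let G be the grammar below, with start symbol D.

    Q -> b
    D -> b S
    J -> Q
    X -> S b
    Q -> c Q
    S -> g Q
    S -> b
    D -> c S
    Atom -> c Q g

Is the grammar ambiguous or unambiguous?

(X, J, Atom are unreachable from D, so their rules don't affect L(D).) The reachable rules are right-linear with at most one rule per (nonterminal, next-terminal) pair. Each input token forces the next rule, so parsing is deterministic.

Unambiguous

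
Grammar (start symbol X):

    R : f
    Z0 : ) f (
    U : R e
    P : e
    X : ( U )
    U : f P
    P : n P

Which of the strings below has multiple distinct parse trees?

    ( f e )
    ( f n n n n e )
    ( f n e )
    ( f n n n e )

( f e ): 2 trees
( f n n n n e ): 1 tree
( f n e ): 1 tree
( f n n n e ): 1 tree

( f e )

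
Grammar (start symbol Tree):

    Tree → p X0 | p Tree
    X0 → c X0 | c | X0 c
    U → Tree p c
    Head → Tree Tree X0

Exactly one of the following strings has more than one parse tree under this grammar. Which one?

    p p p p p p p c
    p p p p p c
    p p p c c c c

p p p p p p p c: 1 tree
p p p p p c: 1 tree
p p p c c c c: 8 trees

p p p c c c c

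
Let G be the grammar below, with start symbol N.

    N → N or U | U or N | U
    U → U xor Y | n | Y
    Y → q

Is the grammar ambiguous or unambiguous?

Ambiguous

Witness: n or n

Derivation 1: N ⇒ N or U ⇒ U or U ⇒ n or U ⇒ n or n
Derivation 2: N ⇒ U or N ⇒ n or N ⇒ n or U ⇒ n or n

Two distinct leftmost derivations for the same string.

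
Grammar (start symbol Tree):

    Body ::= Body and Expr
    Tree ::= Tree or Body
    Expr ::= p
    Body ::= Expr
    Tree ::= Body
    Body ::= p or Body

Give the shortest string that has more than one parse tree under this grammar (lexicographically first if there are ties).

length 1: no string has ≥2 trees
length 3: p or p has 2 parse trees

Two derivations of p or p:
  Tree ⇒ Tree or Body ⇒ Body or Body ⇒ Expr or Body ⇒ p or Body ⇒ p or Expr ⇒ p or p
  Tree ⇒ Body ⇒ p or Body ⇒ p or Expr ⇒ p or p

p or p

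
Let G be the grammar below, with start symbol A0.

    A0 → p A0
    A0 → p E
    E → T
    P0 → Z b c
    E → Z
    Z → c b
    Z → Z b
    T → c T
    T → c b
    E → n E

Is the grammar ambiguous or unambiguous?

Ambiguous

Witness: p c b

Derivation 1: A0 ⇒ p E ⇒ p T ⇒ p c b
Derivation 2: A0 ⇒ p E ⇒ p Z ⇒ p c b

Two distinct leftmost derivations for the same string.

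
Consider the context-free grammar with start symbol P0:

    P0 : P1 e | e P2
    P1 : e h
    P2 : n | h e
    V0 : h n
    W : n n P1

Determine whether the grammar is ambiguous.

Witness: e h e

Derivation 1: P0 ⇒ P1 e ⇒ e h e
Derivation 2: P0 ⇒ e P2 ⇒ e h e

Two distinct leftmost derivations for the same string.

Ambiguous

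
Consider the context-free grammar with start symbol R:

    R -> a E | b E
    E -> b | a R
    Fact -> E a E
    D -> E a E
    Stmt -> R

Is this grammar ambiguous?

(Fact, D, Stmt are unreachable from R, so their rules don't affect L(R).) Each reachable nonterminal has at most one production per leading terminal, and all productions are right-linear; the derivation is determined token-by-token.

Unambiguous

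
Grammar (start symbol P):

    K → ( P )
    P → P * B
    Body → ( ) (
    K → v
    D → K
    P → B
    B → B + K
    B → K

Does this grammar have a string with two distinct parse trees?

Unambiguous

(Body, D are unreachable from P, so their rules don't affect L(P).) This is a standard precedence ladder (P over B over K), with each level left-recursive on its own operator ('*' at P, '+' at B). That structure is LR(1), hence unambiguous.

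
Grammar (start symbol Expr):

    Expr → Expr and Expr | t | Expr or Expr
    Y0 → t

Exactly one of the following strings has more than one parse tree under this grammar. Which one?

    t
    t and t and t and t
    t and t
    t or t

t and t and t and t

t: 1 tree
t and t and t and t: 5 trees
t and t: 1 tree
t or t: 1 tree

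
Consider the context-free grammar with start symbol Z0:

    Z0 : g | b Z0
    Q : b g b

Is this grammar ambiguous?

Unambiguous

(Q is unreachable from Z0, so its rules don't affect L(Z0).) The reachable rules are right-linear with at most one rule per (nonterminal, next-terminal) pair. Each input token forces the next rule, so parsing is deterministic.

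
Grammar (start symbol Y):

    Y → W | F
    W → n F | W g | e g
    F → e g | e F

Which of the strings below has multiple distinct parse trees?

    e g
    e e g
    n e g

e g

e g: 2 trees
e e g: 1 tree
n e g: 1 tree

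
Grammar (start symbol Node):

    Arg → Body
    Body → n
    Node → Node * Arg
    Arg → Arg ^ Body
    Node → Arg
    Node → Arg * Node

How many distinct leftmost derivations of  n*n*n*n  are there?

Parse trees for n*n*n*n:
  [Node [Node [Node [Node [Arg [Body n]]] * [Arg [Body n]]] * [Arg [Body n]]] * [Arg [Body n]]]
  [Node [Node [Node [Arg [Body n]] * [Node [Arg [Body n]]]] * [Arg [Body n]]] * [Arg [Body n]]]
  [Node [Node [Arg [Body n]] * [Node [Node [Arg [Body n]]] * [Arg [Body n]]]] * [Arg [Body n]]]
  [Node [Node [Arg [Body n]] * [Node [Arg [Body n]] * [Node [Arg [Body n]]]]] * [Arg [Body n]]]
  [Node [Arg [Body n]] * [Node [Node [Node [Arg [Body n]]] * [Arg [Body n]]] * [Arg [Body n]]]]
  [Node [Arg [Body n]] * [Node [Node [Arg [Body n]] * [Node [Arg [Body n]]]] * [Arg [Body n]]]]
  [Node [Arg [Body n]] * [Node [Arg [Body n]] * [Node [Node [Arg [Body n]]] * [Arg [Body n]]]]]
  [Node [Arg [Body n]] * [Node [Arg [Body n]] * [Node [Arg [Body n]] * [Node [Arg [Body n]]]]]]

8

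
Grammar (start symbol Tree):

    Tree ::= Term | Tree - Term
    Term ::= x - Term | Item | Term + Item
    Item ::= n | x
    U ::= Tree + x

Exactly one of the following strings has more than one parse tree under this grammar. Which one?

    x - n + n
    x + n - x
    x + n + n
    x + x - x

x - n + n: 3 trees
x + n - x: 1 tree
x + n + n: 1 tree
x + x - x: 1 tree

x - n + n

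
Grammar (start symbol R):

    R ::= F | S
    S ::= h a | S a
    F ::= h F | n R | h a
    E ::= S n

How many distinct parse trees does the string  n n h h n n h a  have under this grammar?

2

Parse trees for n n h h n n h a:
  [R [F n [R [F n [R [F h [F h [F n [R [F n [R [F h a]]]]]]]]]]]]
  [R [F n [R [F n [R [F h [F h [F n [R [F n [R [S h a]]]]]]]]]]]]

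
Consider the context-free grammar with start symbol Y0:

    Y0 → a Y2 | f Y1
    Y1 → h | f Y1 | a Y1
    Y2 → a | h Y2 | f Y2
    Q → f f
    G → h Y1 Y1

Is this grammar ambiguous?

(Q, G are unreachable from Y0, so their rules don't affect L(Y0).) Each reachable nonterminal has at most one production per leading terminal, and all productions are right-linear; the derivation is determined token-by-token.

Unambiguous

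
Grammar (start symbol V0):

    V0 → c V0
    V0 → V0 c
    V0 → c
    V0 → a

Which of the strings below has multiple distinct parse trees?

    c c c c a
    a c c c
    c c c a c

c c c a c

c c c c a: 1 tree
a c c c: 1 tree
c c c a c: 4 trees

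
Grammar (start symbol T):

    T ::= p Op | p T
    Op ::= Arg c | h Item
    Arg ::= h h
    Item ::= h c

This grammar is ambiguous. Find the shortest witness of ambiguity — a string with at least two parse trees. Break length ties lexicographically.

length 4: p h h c has 2 parse trees

Two derivations of p h h c:
  T ⇒ p Op ⇒ p Arg c ⇒ p h h c
  T ⇒ p Op ⇒ p h Item ⇒ p h h c

p h h c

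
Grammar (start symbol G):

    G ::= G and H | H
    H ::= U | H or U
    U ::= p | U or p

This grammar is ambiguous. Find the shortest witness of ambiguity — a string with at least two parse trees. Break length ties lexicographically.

length 1: no string has ≥2 trees
length 3: p or p has 2 parse trees

Two derivations of p or p:
  G ⇒ H ⇒ U ⇒ U or p ⇒ p or p
  G ⇒ H ⇒ H or U ⇒ U or U ⇒ p or U ⇒ p or p

p or p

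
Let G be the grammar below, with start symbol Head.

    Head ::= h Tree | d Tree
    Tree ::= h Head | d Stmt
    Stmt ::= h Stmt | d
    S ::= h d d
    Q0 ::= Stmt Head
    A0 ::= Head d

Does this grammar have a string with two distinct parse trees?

Unambiguous

(S, Q0, A0 are unreachable from Head, so their rules don't affect L(Head).) The reachable rules are right-linear with at most one rule per (nonterminal, next-terminal) pair. Each input token forces the next rule, so parsing is deterministic.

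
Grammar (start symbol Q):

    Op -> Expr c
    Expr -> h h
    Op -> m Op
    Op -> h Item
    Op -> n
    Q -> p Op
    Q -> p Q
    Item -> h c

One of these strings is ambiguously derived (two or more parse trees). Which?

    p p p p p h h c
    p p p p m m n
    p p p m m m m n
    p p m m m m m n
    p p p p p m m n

p p p p p h h c: 2 trees
p p p p m m n: 1 tree
p p p m m m m n: 1 tree
p p m m m m m n: 1 tree
p p p p p m m n: 1 tree

p p p p p h h c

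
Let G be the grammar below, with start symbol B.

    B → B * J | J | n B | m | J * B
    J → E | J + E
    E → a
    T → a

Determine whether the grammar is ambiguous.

Witness: a * a

Derivation 1: B ⇒ B * J ⇒ J * J ⇒ E * J ⇒ a * J ⇒ a * E ⇒ a * a
Derivation 2: B ⇒ J * B ⇒ E * B ⇒ a * B ⇒ a * J ⇒ a * E ⇒ a * a

Two distinct leftmost derivations for the same string.

Ambiguous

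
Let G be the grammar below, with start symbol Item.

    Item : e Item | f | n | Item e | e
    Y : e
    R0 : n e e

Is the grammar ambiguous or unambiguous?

Witness: e e

Derivation 1: Item ⇒ e Item ⇒ e e
Derivation 2: Item ⇒ Item e ⇒ e e

Two distinct leftmost derivations for the same string.

Ambiguous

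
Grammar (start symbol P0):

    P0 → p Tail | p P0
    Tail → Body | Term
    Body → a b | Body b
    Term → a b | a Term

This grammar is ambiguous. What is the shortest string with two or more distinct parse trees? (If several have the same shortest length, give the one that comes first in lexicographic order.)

p a b

length 3: p a b has 2 parse trees

Two derivations of p a b:
  P0 ⇒ p Tail ⇒ p Body ⇒ p a b
  P0 ⇒ p Tail ⇒ p Term ⇒ p a b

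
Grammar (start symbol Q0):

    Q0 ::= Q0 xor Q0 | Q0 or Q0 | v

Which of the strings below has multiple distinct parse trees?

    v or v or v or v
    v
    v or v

v or v or v or v

v or v or v or v: 5 trees
v: 1 tree
v or v: 1 tree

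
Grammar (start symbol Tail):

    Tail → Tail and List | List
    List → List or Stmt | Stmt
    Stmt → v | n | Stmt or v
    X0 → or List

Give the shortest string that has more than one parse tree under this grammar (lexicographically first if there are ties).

length 1: no string has ≥2 trees
length 3: n or v has 2 parse trees

Two derivations of n or v:
  Tail ⇒ List ⇒ List or Stmt ⇒ Stmt or Stmt ⇒ n or Stmt ⇒ n or v
  Tail ⇒ List ⇒ Stmt ⇒ Stmt or v ⇒ n or v

n or v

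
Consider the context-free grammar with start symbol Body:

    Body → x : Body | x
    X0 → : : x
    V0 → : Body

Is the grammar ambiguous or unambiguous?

Unambiguous

(X0, V0 are unreachable from Body, so their rules don't affect L(Body).) Right-recursive list with a separator: after each atom, whether the separator follows determines the rule. One parse per string.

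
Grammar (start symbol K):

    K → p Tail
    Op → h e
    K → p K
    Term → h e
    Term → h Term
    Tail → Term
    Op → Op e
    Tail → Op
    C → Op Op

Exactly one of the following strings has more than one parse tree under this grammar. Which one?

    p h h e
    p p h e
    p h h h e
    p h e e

p h h e: 1 tree
p p h e: 2 trees
p h h h e: 1 tree
p h e e: 1 tree

p p h e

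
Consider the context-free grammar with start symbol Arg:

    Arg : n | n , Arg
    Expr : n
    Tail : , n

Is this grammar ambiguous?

Only Arg is reachable from Arg; ignoring the rest: The reachable grammar is A → atom sep A | atom. Each atom is followed by either the separator (recurse) or end-of-string (stop) — no choice point.

Unambiguous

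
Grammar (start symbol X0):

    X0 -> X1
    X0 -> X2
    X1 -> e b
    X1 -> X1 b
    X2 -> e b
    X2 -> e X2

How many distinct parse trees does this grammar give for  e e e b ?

1

Parse trees for e e e b:
  [X0 [X2 e [X2 e [X2 e b]]]]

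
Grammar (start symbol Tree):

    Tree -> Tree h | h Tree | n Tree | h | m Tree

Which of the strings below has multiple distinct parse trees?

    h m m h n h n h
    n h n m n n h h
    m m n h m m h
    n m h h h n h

h m m h n h n h: 1 tree
n h n m n n h h: 8 trees
m m n h m m h: 1 tree
n m h h h n h: 1 tree

n h n m n n h h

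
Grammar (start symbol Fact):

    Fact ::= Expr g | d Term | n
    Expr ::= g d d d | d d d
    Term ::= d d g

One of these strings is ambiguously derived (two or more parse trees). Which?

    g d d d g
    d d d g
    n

g d d d g: 1 tree
d d d g: 2 trees
n: 1 tree

d d d g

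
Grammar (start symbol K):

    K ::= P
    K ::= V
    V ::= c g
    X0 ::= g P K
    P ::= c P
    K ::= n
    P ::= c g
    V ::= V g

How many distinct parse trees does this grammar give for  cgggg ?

Parse trees for cgggg:
  [K [V [V [V [V c g] g] g] g]]

1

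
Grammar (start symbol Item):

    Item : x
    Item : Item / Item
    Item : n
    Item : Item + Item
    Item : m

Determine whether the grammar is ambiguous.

Ambiguous

Witness: m + m + m

Derivation 1: Item ⇒ Item + Item ⇒ Item + Item + Item ⇒ m + Item + Item ⇒ m + m + Item ⇒ m + m + m
Derivation 2: Item ⇒ Item + Item ⇒ m + Item ⇒ m + Item + Item ⇒ m + m + Item ⇒ m + m + m

Two distinct leftmost derivations for the same string.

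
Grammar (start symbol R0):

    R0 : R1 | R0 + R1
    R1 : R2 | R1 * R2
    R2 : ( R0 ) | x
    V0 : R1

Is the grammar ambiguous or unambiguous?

(V0 is unreachable from R0, so its rules don't affect L(R0).) The grammar is stratified — R0 handles '+' (left-recursive), R1 handles '*', R2 atoms. Each operator has a fixed associativity and precedence level, so every string has one parse.

Unambiguous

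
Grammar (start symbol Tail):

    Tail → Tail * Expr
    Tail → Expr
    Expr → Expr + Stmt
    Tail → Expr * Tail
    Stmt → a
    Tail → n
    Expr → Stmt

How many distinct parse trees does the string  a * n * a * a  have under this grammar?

3

Parse trees for a * n * a * a:
  [Tail [Tail [Tail [Expr [Stmt a]] * [Tail n]] * [Expr [Stmt a]]] * [Expr [Stmt a]]]
  [Tail [Tail [Expr [Stmt a]] * [Tail [Tail n] * [Expr [Stmt a]]]] * [Expr [Stmt a]]]
  [Tail [Expr [Stmt a]] * [Tail [Tail [Tail n] * [Expr [Stmt a]]] * [Expr [Stmt a]]]]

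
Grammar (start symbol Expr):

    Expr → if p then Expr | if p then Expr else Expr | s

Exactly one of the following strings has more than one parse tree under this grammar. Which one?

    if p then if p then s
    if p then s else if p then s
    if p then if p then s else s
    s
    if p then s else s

if p then if p then s else s

if p then if p then s: 1 tree
if p then s else if p then s: 1 tree
if p then if p then s else s: 2 trees
s: 1 tree
if p then s else s: 1 tree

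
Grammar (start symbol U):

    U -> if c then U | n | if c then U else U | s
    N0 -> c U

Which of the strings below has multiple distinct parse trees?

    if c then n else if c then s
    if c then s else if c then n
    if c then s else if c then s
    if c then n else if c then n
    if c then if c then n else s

if c then if c then n else s

if c then n else if c then s: 1 tree
if c then s else if c then n: 1 tree
if c then s else if c then s: 1 tree
if c then n else if c then n: 1 tree
if c then if c then n else s: 2 trees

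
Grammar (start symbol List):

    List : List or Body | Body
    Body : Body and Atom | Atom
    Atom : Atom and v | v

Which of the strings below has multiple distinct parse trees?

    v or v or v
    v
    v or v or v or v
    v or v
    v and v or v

v and v or v

v or v or v: 1 tree
v: 1 tree
v or v or v or v: 1 tree
v or v: 1 tree
v and v or v: 2 trees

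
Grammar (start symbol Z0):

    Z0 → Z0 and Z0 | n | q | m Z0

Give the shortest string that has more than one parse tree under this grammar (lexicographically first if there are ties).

length 1: no string has ≥2 trees
length 2: no string has ≥2 trees
length 3: no string has ≥2 trees
length 4: m n and n has 2 parse trees

Two derivations of m n and n:
  Z0 ⇒ Z0 and Z0 ⇒ m Z0 and Z0 ⇒ m n and Z0 ⇒ m n and n
  Z0 ⇒ m Z0 ⇒ m Z0 and Z0 ⇒ m n and Z0 ⇒ m n and n

m n and n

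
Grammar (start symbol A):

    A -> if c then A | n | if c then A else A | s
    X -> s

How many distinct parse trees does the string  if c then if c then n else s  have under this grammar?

Parse trees for if c then if c then n else s:
  [A if c then [A if c then [A n] else [A s]]]
  [A if c then [A if c then [A n]] else [A s]]

2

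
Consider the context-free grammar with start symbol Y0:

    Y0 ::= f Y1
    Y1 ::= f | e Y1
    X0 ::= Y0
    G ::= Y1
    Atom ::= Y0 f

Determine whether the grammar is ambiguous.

Unambiguous

(X0, G, Atom are unreachable from Y0, so their rules don't affect L(Y0).) Each reachable nonterminal has at most one production per leading terminal, and all productions are right-linear; the derivation is determined token-by-token.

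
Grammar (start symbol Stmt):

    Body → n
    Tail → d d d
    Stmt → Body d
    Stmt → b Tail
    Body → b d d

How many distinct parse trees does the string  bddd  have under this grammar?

Parse trees for bddd:
  [Stmt [Body b d d] d]
  [Stmt b [Tail d d d]]

2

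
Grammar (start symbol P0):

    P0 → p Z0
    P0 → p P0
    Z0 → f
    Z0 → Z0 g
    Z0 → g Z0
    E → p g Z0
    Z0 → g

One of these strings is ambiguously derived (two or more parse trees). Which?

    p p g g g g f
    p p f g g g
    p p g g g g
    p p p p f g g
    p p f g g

p p g g g g

p p g g g g f: 1 tree
p p f g g g: 1 tree
p p g g g g: 8 trees
p p p p f g g: 1 tree
p p f g g: 1 tree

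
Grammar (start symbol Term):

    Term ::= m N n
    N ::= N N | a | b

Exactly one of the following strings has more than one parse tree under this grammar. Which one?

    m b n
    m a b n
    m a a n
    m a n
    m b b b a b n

m b b b a b n

m b n: 1 tree
m a b n: 1 tree
m a a n: 1 tree
m a n: 1 tree
m b b b a b n: 14 trees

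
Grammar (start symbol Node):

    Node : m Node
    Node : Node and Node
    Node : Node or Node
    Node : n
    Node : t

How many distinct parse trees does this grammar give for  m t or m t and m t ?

7

Parse trees for m t or m t and m t:
  [Node m [Node [Node [Node t] or [Node m [Node t]]] and [Node m [Node t]]]]
  [Node m [Node [Node t] or [Node m [Node [Node t] and [Node m [Node t]]]]]]
  [Node m [Node [Node t] or [Node [Node m [Node t]] and [Node m [Node t]]]]]
  [Node [Node m [Node [Node t] or [Node m [Node t]]]] and [Node m [Node t]]]
  [Node [Node [Node m [Node t]] or [Node m [Node t]]] and [Node m [Node t]]]
  [Node [Node m [Node t]] or [Node m [Node [Node t] and [Node m [Node t]]]]]
  [Node [Node m [Node t]] or [Node [Node m [Node t]] and [Node m [Node t]]]]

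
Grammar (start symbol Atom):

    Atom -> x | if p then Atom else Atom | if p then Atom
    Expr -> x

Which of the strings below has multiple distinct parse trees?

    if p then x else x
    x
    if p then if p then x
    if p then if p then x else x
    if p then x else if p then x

if p then if p then x else x

if p then x else x: 1 tree
x: 1 tree
if p then if p then x: 1 tree
if p then if p then x else x: 2 trees
if p then x else if p then x: 1 tree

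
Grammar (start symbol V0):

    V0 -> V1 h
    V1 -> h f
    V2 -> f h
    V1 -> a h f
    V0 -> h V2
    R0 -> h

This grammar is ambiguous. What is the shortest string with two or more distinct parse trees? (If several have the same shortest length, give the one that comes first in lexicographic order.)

h f h

length 3: h f h has 2 parse trees

Two derivations of h f h:
  V0 ⇒ V1 h ⇒ h f h
  V0 ⇒ h V2 ⇒ h f h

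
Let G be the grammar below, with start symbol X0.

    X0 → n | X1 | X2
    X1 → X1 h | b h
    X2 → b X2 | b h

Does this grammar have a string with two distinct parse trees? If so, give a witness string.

Ambiguous

Witness: b h

Derivation 1: X0 ⇒ X1 ⇒ b h
Derivation 2: X0 ⇒ X2 ⇒ b h

Two distinct leftmost derivations for the same string.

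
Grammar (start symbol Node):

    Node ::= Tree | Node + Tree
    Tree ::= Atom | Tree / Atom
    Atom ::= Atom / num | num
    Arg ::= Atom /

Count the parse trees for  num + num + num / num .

Parse trees for num + num + num / num:
  [Node [Node [Node [Tree [Atom num]]] + [Tree [Atom num]]] + [Tree [Atom [Atom num] / num]]]
  [Node [Node [Node [Tree [Atom num]]] + [Tree [Atom num]]] + [Tree [Tree [Atom num]] / [Atom num]]]

2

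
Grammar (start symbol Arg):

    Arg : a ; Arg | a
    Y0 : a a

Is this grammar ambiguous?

Unambiguous

(Y0 is unreachable from Arg, so its rules don't affect L(Arg).) The reachable grammar is A → atom sep A | atom. Each atom is followed by either the separator (recurse) or end-of-string (stop) — no choice point.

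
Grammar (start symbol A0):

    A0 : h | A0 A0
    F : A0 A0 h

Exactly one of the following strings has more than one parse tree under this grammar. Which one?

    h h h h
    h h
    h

h h h h

h h h h: 5 trees
h h: 1 tree
h: 1 tree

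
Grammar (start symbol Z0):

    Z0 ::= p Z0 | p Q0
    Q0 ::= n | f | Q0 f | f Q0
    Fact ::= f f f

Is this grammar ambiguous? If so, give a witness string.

Ambiguous

Witness: p f f

Derivation 1: Z0 ⇒ p Q0 ⇒ p Q0 f ⇒ p f f
Derivation 2: Z0 ⇒ p Q0 ⇒ p f Q0 ⇒ p f f

Two distinct leftmost derivations for the same string.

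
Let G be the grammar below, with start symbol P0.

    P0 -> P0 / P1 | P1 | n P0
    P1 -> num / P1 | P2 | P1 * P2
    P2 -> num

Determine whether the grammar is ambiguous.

Witness: num / num

Derivation 1: P0 ⇒ P0 / P1 ⇒ P1 / P1 ⇒ P2 / P1 ⇒ num / P1 ⇒ num / P2 ⇒ num / num
Derivation 2: P0 ⇒ P1 ⇒ num / P1 ⇒ num / P2 ⇒ num / num

Two distinct leftmost derivations for the same string.

Ambiguous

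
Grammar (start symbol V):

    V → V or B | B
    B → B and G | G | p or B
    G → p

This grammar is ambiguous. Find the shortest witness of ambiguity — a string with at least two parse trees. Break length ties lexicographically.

p or p

length 1: no string has ≥2 trees
length 3: p or p has 2 parse trees

Two derivations of p or p:
  V ⇒ V or B ⇒ B or B ⇒ G or B ⇒ p or B ⇒ p or G ⇒ p or p
  V ⇒ B ⇒ p or B ⇒ p or G ⇒ p or p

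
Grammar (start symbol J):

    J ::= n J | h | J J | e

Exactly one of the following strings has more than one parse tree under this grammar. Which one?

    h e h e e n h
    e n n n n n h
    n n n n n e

h e h e e n h

h e h e e n h: 42 trees
e n n n n n h: 1 tree
n n n n n e: 1 tree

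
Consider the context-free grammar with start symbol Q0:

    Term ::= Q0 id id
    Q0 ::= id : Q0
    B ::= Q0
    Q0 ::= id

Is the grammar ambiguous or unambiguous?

Unambiguous

(B, Term are unreachable from Q0, so their rules don't affect L(Q0).) Right-recursive list with a separator: after each atom, whether the separator follows determines the rule. One parse per string.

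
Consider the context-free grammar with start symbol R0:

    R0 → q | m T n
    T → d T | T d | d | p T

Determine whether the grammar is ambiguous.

Witness: m d d n

Derivation 1: R0 ⇒ m T n ⇒ m d T n ⇒ m d d n
Derivation 2: R0 ⇒ m T n ⇒ m T d n ⇒ m d d n

Two distinct leftmost derivations for the same string.

Ambiguous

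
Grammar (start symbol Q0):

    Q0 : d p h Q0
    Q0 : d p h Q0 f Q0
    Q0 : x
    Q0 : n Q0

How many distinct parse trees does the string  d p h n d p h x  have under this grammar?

Parse trees for d p h n d p h x:
  [Q0 d p h [Q0 n [Q0 d p h [Q0 x]]]]

1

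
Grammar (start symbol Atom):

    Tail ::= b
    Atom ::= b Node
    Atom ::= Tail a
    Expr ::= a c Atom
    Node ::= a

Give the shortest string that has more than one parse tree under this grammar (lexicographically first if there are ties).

b a

length 2: b a has 2 parse trees

Two derivations of b a:
  Atom ⇒ b Node ⇒ b a
  Atom ⇒ Tail a ⇒ b a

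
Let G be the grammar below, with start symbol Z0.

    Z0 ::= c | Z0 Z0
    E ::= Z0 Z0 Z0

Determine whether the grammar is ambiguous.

Ambiguous

Witness: c c c

Derivation 1: Z0 ⇒ Z0 Z0 ⇒ c Z0 ⇒ c Z0 Z0 ⇒ c c Z0 ⇒ c c c
Derivation 2: Z0 ⇒ Z0 Z0 ⇒ Z0 Z0 Z0 ⇒ c Z0 Z0 ⇒ c c Z0 ⇒ c c c

Two distinct leftmost derivations for the same string.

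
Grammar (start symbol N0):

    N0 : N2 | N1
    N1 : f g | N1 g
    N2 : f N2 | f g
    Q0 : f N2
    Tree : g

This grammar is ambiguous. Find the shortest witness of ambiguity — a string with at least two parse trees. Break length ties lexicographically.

length 2: f g has 2 parse trees

Two derivations of f g:
  N0 ⇒ N2 ⇒ f g
  N0 ⇒ N1 ⇒ f g

f g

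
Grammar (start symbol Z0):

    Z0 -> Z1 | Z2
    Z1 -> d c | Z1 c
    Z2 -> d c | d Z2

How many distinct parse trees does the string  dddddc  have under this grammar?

Parse trees for dddddc:
  [Z0 [Z2 d [Z2 d [Z2 d [Z2 d [Z2 d c]]]]]]

1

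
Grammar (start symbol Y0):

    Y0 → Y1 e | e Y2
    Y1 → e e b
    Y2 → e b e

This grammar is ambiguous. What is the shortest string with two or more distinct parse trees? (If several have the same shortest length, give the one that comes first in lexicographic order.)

length 4: e e b e has 2 parse trees

Two derivations of e e b e:
  Y0 ⇒ Y1 e ⇒ e e b e
  Y0 ⇒ e Y2 ⇒ e e b e

e e b e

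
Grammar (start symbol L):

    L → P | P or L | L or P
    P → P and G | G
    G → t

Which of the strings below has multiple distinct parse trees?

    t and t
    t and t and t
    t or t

t or t

t and t: 1 tree
t and t and t: 1 tree
t or t: 2 trees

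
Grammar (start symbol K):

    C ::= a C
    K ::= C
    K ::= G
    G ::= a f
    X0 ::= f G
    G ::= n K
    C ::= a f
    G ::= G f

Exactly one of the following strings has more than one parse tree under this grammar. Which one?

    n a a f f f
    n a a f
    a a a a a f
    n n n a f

n n n a f

n a a f f f: 1 tree
n a a f: 1 tree
a a a a a f: 1 tree
n n n a f: 2 trees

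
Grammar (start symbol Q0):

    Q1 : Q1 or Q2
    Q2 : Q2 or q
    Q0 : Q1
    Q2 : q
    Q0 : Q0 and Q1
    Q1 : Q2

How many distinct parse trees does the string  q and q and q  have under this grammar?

1

Parse trees for q and q and q:
  [Q0 [Q0 [Q0 [Q1 [Q2 q]]] and [Q1 [Q2 q]]] and [Q1 [Q2 q]]]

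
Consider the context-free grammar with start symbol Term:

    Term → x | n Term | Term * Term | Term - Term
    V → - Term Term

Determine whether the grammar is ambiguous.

Witness: n x * x

Derivation 1: Term ⇒ n Term ⇒ n Term * Term ⇒ n x * Term ⇒ n x * x
Derivation 2: Term ⇒ Term * Term ⇒ n Term * Term ⇒ n x * Term ⇒ n x * x

Two distinct leftmost derivations for the same string.

Ambiguous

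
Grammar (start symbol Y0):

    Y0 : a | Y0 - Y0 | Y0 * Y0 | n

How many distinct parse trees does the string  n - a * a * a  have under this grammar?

Parse trees for n - a * a * a:
  [Y0 [Y0 n] - [Y0 [Y0 a] * [Y0 [Y0 a] * [Y0 a]]]]
  [Y0 [Y0 n] - [Y0 [Y0 [Y0 a] * [Y0 a]] * [Y0 a]]]
  [Y0 [Y0 [Y0 n] - [Y0 a]] * [Y0 [Y0 a] * [Y0 a]]]
  [Y0 [Y0 [Y0 n] - [Y0 [Y0 a] * [Y0 a]]] * [Y0 a]]
  [Y0 [Y0 [Y0 [Y0 n] - [Y0 a]] * [Y0 a]] * [Y0 a]]

5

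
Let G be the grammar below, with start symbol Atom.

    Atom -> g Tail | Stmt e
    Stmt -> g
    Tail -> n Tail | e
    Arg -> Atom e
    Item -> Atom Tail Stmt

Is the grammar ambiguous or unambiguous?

Witness: g e

Derivation 1: Atom ⇒ g Tail ⇒ g e
Derivation 2: Atom ⇒ Stmt e ⇒ g e

Two distinct leftmost derivations for the same string.

Ambiguous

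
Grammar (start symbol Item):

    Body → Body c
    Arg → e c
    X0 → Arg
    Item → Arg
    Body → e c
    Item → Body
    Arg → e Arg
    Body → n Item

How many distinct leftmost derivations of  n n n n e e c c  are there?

Parse trees for n n n n e e c c:
  [Item [Body [Body n [Item [Body n [Item [Body n [Item [Body n [Item [Arg e [Arg e c]]]]]]]]]] c]]
  [Item [Body n [Item [Body [Body n [Item [Body n [Item [Body n [Item [Arg e [Arg e c]]]]]]]] c]]]]
  [Item [Body n [Item [Body n [Item [Body [Body n [Item [Body n [Item [Arg e [Arg e c]]]]]] c]]]]]]
  [Item [Body n [Item [Body n [Item [Body n [Item [Body [Body n [Item [Arg e [Arg e c]]]] c]]]]]]]]

4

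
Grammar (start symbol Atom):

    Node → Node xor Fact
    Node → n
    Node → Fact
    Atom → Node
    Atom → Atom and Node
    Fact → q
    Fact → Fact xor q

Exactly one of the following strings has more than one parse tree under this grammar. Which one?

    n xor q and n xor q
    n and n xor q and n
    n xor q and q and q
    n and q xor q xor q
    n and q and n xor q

n xor q and n xor q: 1 tree
n and n xor q and n: 1 tree
n xor q and q and q: 1 tree
n and q xor q xor q: 4 trees
n and q and n xor q: 1 tree

n and q xor q xor q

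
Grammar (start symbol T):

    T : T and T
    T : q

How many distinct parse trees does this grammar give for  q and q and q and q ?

5

Parse trees for q and q and q and q:
  [T [T q] and [T [T q] and [T [T q] and [T q]]]]
  [T [T q] and [T [T [T q] and [T q]] and [T q]]]
  [T [T [T q] and [T q]] and [T [T q] and [T q]]]
  [T [T [T q] and [T [T q] and [T q]]] and [T q]]
  [T [T [T [T q] and [T q]] and [T q]] and [T q]]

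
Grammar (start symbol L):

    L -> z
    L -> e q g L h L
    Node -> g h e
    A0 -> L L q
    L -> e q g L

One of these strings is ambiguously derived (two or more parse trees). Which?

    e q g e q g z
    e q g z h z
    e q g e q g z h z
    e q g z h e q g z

e q g e q g z h z

e q g e q g z: 1 tree
e q g z h z: 1 tree
e q g e q g z h z: 2 trees
e q g z h e q g z: 1 tree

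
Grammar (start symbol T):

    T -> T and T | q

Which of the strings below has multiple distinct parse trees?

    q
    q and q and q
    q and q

q: 1 tree
q and q and q: 2 trees
q and q: 1 tree

q and q and q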